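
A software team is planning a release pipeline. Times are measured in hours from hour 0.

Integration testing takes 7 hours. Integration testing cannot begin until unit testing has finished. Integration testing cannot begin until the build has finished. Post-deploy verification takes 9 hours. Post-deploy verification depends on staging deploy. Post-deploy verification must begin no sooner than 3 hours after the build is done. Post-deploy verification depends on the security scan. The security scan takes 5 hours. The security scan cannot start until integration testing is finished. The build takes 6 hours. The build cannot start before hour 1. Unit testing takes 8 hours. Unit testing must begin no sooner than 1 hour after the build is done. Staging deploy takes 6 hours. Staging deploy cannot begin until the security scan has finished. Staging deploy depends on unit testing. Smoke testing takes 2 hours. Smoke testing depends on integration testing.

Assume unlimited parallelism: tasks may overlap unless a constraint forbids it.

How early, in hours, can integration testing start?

The build waits on its own release at hour 1, so it starts at hour 1 and finishes at 1 + 6 = hour 7.
After the build (finishes hour 7, plus 1-hour gap → hour 8), unit testing can start at hour 8 and finishes at hour 16.
Integration testing waits on unit testing (finishes hour 16); the build (finishes hour 7). The latest of these is hour 16, which is the earliest integration testing can start.

16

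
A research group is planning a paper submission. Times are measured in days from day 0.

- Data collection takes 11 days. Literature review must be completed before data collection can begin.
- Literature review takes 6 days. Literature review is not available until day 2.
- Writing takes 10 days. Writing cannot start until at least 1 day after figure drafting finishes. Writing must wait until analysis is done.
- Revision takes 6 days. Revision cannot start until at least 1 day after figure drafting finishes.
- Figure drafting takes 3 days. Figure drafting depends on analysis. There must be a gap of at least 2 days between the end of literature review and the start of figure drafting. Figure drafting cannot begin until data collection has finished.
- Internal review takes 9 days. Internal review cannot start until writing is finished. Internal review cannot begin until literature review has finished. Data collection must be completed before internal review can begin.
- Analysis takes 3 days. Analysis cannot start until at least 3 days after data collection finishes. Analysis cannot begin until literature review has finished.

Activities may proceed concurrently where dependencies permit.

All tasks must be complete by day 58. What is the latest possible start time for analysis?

32

Internal review must finish by day 58; it takes 9 days, so it must start by 58 − 9 = day 49.
Writing feeds into internal review (must start by day 49); so writing must finish by day 49 and therefore start by day 39.
To finish by day 58, revision (duration 6) must start no later than day 52.
Figure drafting has several dependents: writing (must start by day 39, minus 1-day gap → day 38); revision (must start by day 52, minus 1-day gap → day 51). The earliest of those limits is day 38, so figure drafting must start by 38 − 3 = day 35.
Analysis feeds figure drafting (must start by day 35); writing (must start by day 39). Taking the minimum, analysis must finish by day 35 and start by 35 − 3 = day 32.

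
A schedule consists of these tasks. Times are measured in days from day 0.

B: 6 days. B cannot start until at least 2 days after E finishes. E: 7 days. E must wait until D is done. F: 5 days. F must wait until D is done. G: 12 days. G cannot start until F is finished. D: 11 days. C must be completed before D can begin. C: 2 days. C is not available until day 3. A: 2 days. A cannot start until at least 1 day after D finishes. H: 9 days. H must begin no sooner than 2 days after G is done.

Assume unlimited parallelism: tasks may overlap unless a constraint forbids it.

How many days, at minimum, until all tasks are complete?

44

After its own release at day 3, C can start at day 3 and finishes at day 5.
D waits on C (finishes day 5), so it starts at day 5 and finishes at 5 + 11 = day 16.
F cannot begin until D (finishes day 16). It runs from day 16 to 16 + 5 = day 21.
After F (finishes day 21), G can start at day 21 and finishes at day 33.
H waits on G (finishes day 33, plus 2-day gap → day 35), so it starts at day 35 and finishes at 35 + 9 = day 44.
E waits on D (finishes day 16), so it starts at day 16 and finishes at 16 + 7 = day 23.
B cannot begin until E (finishes day 23, plus 2-day gap → day 25). It runs from day 25 to 25 + 6 = day 31.
A waits on D (finishes day 16, plus 1-day gap → day 17), so it starts at day 17 and finishes at 17 + 2 = day 19.
All tasks are finished once the last one completes. Finish times: A at 19, B at 31, C at 5, D at 16, E at 23, F at 21, G at 33, H at 44. The latest is day 44.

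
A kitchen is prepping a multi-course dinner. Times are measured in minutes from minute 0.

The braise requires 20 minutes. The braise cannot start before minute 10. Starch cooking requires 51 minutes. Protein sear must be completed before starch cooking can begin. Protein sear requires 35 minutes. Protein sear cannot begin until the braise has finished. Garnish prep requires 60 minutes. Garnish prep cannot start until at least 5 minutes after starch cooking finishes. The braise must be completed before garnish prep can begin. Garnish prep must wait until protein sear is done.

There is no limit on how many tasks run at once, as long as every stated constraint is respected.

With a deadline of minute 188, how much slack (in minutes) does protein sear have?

After its own release at minute 10, the braise can start at minute 10 and finishes at minute 30.
After the braise (finishes minute 30), protein sear can start at minute 30 and finishes at minute 65.

Working backward from the deadline:
Nothing follows garnish prep; the deadline of minute 188 is its only limit. It must start by 188 − 60 = minute 128.
Since garnish prep (must start by minute 128, minus 5-minute gap → minute 123) depends on it, starch cooking must finish by minute 123. Backing off its 51-minute duration gives a latest start of minute 72.
Protein sear has several dependents: starch cooking (must start by minute 72); garnish prep (must start by minute 128). The earliest of those limits is minute 72, so protein sear must start by 72 − 35 = minute 37.
So protein sear can start as early as minute 30 and as late as minute 37, giving 37 − 30 = 7 minutes of slack.

7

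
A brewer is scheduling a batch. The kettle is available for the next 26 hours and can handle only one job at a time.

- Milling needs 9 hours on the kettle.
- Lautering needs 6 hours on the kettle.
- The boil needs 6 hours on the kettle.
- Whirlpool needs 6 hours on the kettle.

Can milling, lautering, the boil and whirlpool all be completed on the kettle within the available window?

Running back to back, the jobs need 9 + 6 + 6 + 6 = 27 hours on the kettle.
Since 27 > 26, they cannot all fit.

No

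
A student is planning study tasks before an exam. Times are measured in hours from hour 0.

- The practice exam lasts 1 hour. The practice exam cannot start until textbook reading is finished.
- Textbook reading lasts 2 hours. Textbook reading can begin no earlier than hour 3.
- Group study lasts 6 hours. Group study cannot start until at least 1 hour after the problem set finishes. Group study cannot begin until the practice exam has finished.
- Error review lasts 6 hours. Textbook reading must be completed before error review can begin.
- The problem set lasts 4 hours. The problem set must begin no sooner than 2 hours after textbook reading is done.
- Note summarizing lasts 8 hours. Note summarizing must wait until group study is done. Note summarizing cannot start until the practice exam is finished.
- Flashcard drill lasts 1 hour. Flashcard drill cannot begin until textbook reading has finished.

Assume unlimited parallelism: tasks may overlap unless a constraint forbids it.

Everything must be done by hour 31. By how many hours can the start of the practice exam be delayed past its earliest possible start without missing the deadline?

Textbook reading waits on its own release at hour 3, so it starts at hour 3 and finishes at 3 + 2 = hour 5.
The practice exam cannot begin until textbook reading (finishes hour 5). It runs from hour 5 to 5 + 1 = hour 6.

Working backward from the deadline:
Nothing follows note summarizing; the deadline of hour 31 is its only limit. It must start by 31 − 8 = hour 23.
Since note summarizing (must start by hour 23) depends on it, group study must finish by hour 23. Backing off its 6-hour duration gives a latest start of hour 17.
For the practice exam: group study (must start by hour 17); note summarizing (must start by hour 23). The most restrictive is hour 17; with a 1-hour duration, the practice exam must start by hour 16.
So the practice exam can start as early as hour 5 and as late as hour 16, giving 16 − 5 = 11 hours of slack.

11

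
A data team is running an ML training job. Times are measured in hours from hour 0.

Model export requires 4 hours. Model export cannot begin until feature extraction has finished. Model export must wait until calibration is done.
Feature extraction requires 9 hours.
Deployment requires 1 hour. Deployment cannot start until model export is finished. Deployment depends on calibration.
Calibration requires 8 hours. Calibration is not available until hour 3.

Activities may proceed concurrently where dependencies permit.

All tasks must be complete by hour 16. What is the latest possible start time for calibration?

Nothing follows deployment; the deadline of hour 16 is its only limit. It must start by 16 − 1 = hour 15.
Model export has to be done before deployment (must start by hour 15). That means finishing by hour 15, i.e. starting by 15 − 4 = hour 11.
Calibration feeds model export (must start by hour 11); deployment (must start by hour 15). Taking the minimum, calibration must finish by hour 11 and start by 11 − 8 = hour 3.

3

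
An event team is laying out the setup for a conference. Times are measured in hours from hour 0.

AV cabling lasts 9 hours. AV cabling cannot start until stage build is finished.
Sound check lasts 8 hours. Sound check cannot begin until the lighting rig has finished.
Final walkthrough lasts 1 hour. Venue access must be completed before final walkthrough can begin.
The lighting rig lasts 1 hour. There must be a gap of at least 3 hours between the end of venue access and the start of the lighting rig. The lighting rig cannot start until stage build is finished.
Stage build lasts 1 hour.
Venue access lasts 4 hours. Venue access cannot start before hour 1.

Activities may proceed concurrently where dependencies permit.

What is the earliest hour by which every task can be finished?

17

Nothing blocks stage build, so it runs from hour 0 to hour 1.
AV cabling waits on stage build (finishes hour 1), so it starts at hour 1 and finishes at 1 + 9 = hour 10.
Venue access waits on its own release at hour 1, so it starts at hour 1 and finishes at 1 + 4 = hour 5.
Final walkthrough waits on venue access (finishes hour 5), so it starts at hour 5 and finishes at 5 + 1 = hour 6.
The lighting rig needs all of venue access (finishes hour 5, plus 3-hour gap → hour 8); stage build (finishes hour 1). That puts its earliest start at hour 8; it finishes at 8 + 1 = hour 9.
After the lighting rig (finishes hour 9), sound check can start at hour 9 and finishes at hour 17.
All tasks are finished once the last one completes. Finish times: Venue access at 5, Stage build at 1, The lighting rig at 9, AV cabling at 10, Sound check at 17, Final walkthrough at 6. The latest is hour 17.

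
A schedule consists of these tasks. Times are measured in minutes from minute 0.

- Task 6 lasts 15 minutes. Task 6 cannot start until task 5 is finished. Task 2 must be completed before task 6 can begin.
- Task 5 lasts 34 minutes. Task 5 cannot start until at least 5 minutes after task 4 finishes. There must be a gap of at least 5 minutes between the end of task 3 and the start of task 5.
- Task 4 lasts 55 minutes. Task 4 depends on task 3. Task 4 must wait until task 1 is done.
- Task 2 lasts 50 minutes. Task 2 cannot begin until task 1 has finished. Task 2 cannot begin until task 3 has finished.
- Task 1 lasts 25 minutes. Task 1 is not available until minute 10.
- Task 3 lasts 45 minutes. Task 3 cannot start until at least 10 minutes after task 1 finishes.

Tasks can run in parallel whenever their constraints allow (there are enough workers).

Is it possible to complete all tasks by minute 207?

After its own release at minute 10, task 1 can start at minute 10 and finishes at minute 35.
Task 3 cannot begin until task 1 (finishes minute 35, plus 10-minute gap → minute 45). It runs from minute 45 to 45 + 45 = minute 90.
For task 4: task 3 (finishes minute 90); task 1 (finishes minute 35). Taking the maximum gives a start of minute 90, and it finishes at 90 + 55 = minute 145.
Task 5 needs all of task 4 (finishes minute 145, plus 5-minute gap → minute 150); task 3 (finishes minute 90, plus 5-minute gap → minute 95). That puts its earliest start at minute 150; it finishes at 150 + 34 = minute 184.
For task 2: task 1 (finishes minute 35); task 3 (finishes minute 90). Taking the maximum gives a start of minute 90, and it finishes at 90 + 50 = minute 140.
Task 6 cannot start until task 5 (finishes minute 184); task 2 (finishes minute 140). The controlling bound is minute 184, so task 6 finishes at 184 + 15 = minute 199.
Every task is finished by minute 199, which is no later than the deadline of 207, so the schedule is feasible.

Yes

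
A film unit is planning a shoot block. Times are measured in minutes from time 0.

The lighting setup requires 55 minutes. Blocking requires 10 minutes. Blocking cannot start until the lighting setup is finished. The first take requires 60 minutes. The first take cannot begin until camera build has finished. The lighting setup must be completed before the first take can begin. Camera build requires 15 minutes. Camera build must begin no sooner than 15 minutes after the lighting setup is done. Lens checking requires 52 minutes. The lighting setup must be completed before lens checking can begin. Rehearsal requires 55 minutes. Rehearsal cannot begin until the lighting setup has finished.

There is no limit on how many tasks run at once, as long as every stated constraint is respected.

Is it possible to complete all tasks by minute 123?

No

Nothing blocks the lighting setup, so it runs from minute 0 to minute 55.
Rehearsal cannot begin until the lighting setup (finishes minute 55). It runs from minute 55 to 55 + 55 = minute 110.
After the lighting setup (finishes minute 55), blocking can start at minute 55 and finishes at minute 65.
After the lighting setup (finishes minute 55), lens checking can start at minute 55 and finishes at minute 107.
After the lighting setup (finishes minute 55, plus 15-minute gap → minute 70), camera build can start at minute 70 and finishes at minute 85.
The first take needs all of camera build (finishes minute 85); the lighting setup (finishes minute 55). That puts its earliest start at minute 85; it finishes at 85 + 60 = minute 145.
The earliest everything can be done is minute 145, which is after the deadline of 123, so it is not possible.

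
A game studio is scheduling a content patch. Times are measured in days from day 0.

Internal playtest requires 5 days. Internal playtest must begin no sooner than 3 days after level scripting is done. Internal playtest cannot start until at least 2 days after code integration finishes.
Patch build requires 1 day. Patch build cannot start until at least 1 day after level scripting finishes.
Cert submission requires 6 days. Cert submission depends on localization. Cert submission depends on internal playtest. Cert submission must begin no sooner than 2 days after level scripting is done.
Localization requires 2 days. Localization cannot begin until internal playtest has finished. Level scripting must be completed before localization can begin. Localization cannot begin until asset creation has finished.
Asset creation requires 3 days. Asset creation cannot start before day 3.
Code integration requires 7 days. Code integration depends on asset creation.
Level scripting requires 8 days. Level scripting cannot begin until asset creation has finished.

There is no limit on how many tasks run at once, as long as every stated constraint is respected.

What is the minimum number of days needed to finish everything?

Asset creation cannot begin until its own release at day 3. It runs from day 3 to 3 + 3 = day 6.
Code integration cannot begin until asset creation (finishes day 6). It runs from day 6 to 6 + 7 = day 13.
Level scripting cannot begin until asset creation (finishes day 6). It runs from day 6 to 6 + 8 = day 14.
Patch build waits on level scripting (finishes day 14, plus 1-day gap → day 15), so it starts at day 15 and finishes at 15 + 1 = day 16.
Internal playtest cannot start until level scripting (finishes day 14, plus 3-day gap → day 17); code integration (finishes day 13, plus 2-day gap → day 15). The controlling bound is day 17, so internal playtest finishes at 17 + 5 = day 22.
For localization: internal playtest (finishes day 22); level scripting (finishes day 14); asset creation (finishes day 6). Taking the maximum gives a start of day 22, and it finishes at 22 + 2 = day 24.
Cert submission has to wait for localization (finishes day 24); internal playtest (finishes day 22); level scripting (finishes day 14, plus 2-day gap → day 16). The latest of these is day 24, so cert submission runs day 24 to 24 + 6 = day 30.
All tasks are finished once the last one completes. Finish times: Asset creation at 6, Level scripting at 14, Code integration at 13, Internal playtest at 22, Localization at 24, Cert submission at 30, Patch build at 16. The latest is day 30.

30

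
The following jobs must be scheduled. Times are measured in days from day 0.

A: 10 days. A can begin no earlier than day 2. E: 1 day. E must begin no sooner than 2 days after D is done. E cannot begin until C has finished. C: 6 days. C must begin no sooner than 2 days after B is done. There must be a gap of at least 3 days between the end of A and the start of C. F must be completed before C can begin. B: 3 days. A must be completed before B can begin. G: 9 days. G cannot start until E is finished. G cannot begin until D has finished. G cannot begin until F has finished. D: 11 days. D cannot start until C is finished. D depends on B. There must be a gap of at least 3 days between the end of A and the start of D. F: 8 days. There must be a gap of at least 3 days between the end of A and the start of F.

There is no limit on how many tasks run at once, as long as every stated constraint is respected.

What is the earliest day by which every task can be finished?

52

A waits on its own release at day 2, so it starts at day 2 and finishes at 2 + 10 = day 12.
F waits on A (finishes day 12, plus 3-day gap → day 15), so it starts at day 15 and finishes at 15 + 8 = day 23.
After A (finishes day 12), B can start at day 12 and finishes at day 15.
C needs all of B (finishes day 15, plus 2-day gap → day 17); A (finishes day 12, plus 3-day gap → day 15); F (finishes day 23). That puts its earliest start at day 23; it finishes at 23 + 6 = day 29.
D needs all of C (finishes day 29); B (finishes day 15); A (finishes day 12, plus 3-day gap → day 15). That puts its earliest start at day 29; it finishes at 29 + 11 = day 40.
For E: D (finishes day 40, plus 2-day gap → day 42); C (finishes day 29). Taking the maximum gives a start of day 42, and it finishes at 42 + 1 = day 43.
For G: E (finishes day 43); D (finishes day 40); F (finishes day 23). Taking the maximum gives a start of day 43, and it finishes at 43 + 9 = day 52.
All tasks are finished once the last one completes. Finish times: A at 12, B at 15, C at 29, D at 40, E at 43, F at 23, G at 52. The latest is day 52.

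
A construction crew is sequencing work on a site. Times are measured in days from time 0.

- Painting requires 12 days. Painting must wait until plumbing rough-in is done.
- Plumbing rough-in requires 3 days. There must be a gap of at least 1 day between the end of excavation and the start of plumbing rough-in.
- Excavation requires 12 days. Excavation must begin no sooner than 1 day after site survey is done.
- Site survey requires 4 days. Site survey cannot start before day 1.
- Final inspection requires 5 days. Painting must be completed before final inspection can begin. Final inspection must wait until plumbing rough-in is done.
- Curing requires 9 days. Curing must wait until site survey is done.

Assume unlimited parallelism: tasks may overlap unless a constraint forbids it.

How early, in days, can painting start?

22

After its own release at day 1, site survey can start at day 1 and finishes at day 5.
Excavation waits on site survey (finishes day 5, plus 1-day gap → day 6), so it starts at day 6 and finishes at 6 + 12 = day 18.
After excavation (finishes day 18, plus 1-day gap → day 19), plumbing rough-in can start at day 19 and finishes at day 22.
Painting waits on plumbing rough-in (finishes day 22), so the earliest it can start is day 22.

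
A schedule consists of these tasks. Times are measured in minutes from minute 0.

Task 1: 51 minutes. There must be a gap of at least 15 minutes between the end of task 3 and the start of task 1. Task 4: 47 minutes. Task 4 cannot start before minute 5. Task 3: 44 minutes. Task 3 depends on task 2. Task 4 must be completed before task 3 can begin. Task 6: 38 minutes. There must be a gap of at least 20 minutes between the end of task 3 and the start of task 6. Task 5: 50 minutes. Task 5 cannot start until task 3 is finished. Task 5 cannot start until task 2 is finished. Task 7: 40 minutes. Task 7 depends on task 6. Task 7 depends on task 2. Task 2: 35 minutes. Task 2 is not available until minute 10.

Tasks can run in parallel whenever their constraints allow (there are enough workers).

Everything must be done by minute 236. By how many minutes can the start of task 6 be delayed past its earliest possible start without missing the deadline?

Task 4 cannot begin until its own release at minute 5. It runs from minute 5 to 5 + 47 = minute 52.
After its own release at minute 10, task 2 can start at minute 10 and finishes at minute 45.
Task 3 cannot start until task 2 (finishes minute 45); task 4 (finishes minute 52). The controlling bound is minute 52, so task 3 finishes at 52 + 44 = minute 96.
After task 3 (finishes minute 96, plus 20-minute gap → minute 116), task 6 can start at minute 116 and finishes at minute 154.

Working backward from the deadline:
Task 7 has no dependents, so it just needs to finish by minute 236. Starting by 236 − 40 = minute 196 achieves that.
Task 6 must finish before task 7 (must start by minute 196). With a 38-minute duration, task 6 must start by 196 − 38 = minute 158.
So task 6 can start as early as minute 116 and as late as minute 158, giving 158 − 116 = 42 minutes of slack.

42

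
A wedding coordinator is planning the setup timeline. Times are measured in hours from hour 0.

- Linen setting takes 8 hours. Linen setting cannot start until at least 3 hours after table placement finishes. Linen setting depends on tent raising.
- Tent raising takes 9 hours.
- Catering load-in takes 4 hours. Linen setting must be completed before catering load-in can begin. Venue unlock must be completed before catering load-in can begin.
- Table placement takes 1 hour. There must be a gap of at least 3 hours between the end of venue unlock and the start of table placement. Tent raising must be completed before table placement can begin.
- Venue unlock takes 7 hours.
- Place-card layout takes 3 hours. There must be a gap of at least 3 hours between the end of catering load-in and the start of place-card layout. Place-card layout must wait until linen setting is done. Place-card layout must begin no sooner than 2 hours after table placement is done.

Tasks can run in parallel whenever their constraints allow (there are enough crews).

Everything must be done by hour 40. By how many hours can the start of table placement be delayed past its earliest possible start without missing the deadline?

8

Tent raising can start immediately at hour 0; it finishes at hour 9.
Nothing blocks venue unlock, so it runs from hour 0 to hour 7.
Table placement has to wait for venue unlock (finishes hour 7, plus 3-hour gap → hour 10); tent raising (finishes hour 9). The latest of these is hour 10, so table placement runs hour 10 to 10 + 1 = hour 11.

Working backward from the deadline:
Place-card layout must finish by hour 40; it takes 3 hours, so it must start by 40 − 3 = hour 37.
Catering load-in feeds into place-card layout (must start by hour 37, minus 3-hour gap → hour 34); so catering load-in must finish by hour 34 and therefore start by hour 30.
Linen setting feeds catering load-in (must start by hour 30); place-card layout (must start by hour 37). Taking the minimum, linen setting must finish by hour 30 and start by 30 − 8 = hour 22.
Table placement feeds linen setting (must start by hour 22, minus 3-hour gap → hour 19); place-card layout (must start by hour 37, minus 2-hour gap → hour 35). Taking the minimum, table placement must finish by hour 19 and start by 19 − 1 = hour 18.
So table placement can start as early as hour 10 and as late as hour 18, giving 18 − 10 = 8 hours of slack.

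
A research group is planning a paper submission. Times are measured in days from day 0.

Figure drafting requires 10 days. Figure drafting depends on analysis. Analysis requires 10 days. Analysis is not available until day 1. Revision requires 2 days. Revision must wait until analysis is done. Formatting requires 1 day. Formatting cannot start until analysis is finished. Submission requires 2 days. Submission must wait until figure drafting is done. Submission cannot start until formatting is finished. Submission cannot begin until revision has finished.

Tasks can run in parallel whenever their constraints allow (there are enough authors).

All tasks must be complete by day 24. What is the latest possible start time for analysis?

Nothing follows submission; the deadline of day 24 is its only limit. It must start by 24 − 2 = day 22.
Figure drafting feeds into submission (must start by day 22); so figure drafting must finish by day 22 and therefore start by day 12.
Revision must finish before submission (must start by day 22). With a 2-day duration, revision must start by 22 − 2 = day 20.
Formatting feeds into submission (must start by day 22); so formatting must finish by day 22 and therefore start by day 21.
Analysis must finish in time for figure drafting (must start by day 12); revision (must start by day 20); formatting (must start by day 21). The tightest is day 12, so analysis must start by 12 − 10 = day 2.

2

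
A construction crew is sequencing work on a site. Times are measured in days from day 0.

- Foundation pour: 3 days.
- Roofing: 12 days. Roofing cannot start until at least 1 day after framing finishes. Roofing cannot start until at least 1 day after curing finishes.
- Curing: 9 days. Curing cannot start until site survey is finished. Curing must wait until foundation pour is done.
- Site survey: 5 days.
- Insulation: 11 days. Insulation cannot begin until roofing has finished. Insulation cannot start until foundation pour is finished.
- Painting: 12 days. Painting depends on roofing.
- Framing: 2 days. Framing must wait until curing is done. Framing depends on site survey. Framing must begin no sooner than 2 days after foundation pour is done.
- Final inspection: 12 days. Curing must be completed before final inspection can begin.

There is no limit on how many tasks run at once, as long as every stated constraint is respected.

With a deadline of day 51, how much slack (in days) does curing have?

10

Foundation pour can start immediately at day 0; it finishes at day 3.
Site survey has no prerequisites, so it starts at day 0 and finishes at day 5.
Curing cannot start until site survey (finishes day 5); foundation pour (finishes day 3). The controlling bound is day 5, so curing finishes at 5 + 9 = day 14.

Working backward from the deadline:
To finish by day 51, insulation (duration 11) must start no later than day 40.
Painting must finish by day 51; it takes 12 days, so it must start by 51 − 12 = day 39.
For roofing: insulation (must start by day 40); painting (must start by day 39). The most restrictive is day 39; with a 12-day duration, roofing must start by day 27.
Since roofing (must start by day 27, minus 1-day gap → day 26) depends on it, framing must finish by day 26. Backing off its 2-day duration gives a latest start of day 24.
Final inspection has no dependents, so it just needs to finish by day 51. Starting by 51 − 12 = day 39 achieves that.
For curing: framing (must start by day 24); roofing (must start by day 27, minus 1-day gap → day 26); final inspection (must start by day 39). The most restrictive is day 24; with a 9-day duration, curing must start by day 15.
So curing can start as early as day 5 and as late as day 15, giving 15 − 5 = 10 days of slack.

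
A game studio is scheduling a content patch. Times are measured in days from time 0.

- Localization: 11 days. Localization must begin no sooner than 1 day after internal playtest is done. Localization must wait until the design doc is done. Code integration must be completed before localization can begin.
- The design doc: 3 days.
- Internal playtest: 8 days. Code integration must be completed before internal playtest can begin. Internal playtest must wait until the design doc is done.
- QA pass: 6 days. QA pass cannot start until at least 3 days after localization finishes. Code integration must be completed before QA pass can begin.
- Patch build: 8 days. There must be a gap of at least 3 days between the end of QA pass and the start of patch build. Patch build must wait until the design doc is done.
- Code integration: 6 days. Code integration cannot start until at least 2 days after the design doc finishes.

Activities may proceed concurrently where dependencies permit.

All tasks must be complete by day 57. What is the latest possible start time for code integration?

Patch build has no dependents, so it just needs to finish by day 57. Starting by 57 − 8 = day 49 achieves that.
Since patch build (must start by day 49, minus 3-day gap → day 46) depends on it, QA pass must finish by day 46. Backing off its 6-day duration gives a latest start of day 40.
Localization feeds into QA pass (must start by day 40, minus 3-day gap → day 37); so localization must finish by day 37 and therefore start by day 26.
Internal playtest has to be done before localization (must start by day 26, minus 1-day gap → day 25). That means finishing by day 25, i.e. starting by 25 − 8 = day 17.
Code integration must finish in time for internal playtest (must start by day 17); localization (must start by day 26); QA pass (must start by day 40). The tightest is day 17, so code integration must start by 17 − 6 = day 11.

11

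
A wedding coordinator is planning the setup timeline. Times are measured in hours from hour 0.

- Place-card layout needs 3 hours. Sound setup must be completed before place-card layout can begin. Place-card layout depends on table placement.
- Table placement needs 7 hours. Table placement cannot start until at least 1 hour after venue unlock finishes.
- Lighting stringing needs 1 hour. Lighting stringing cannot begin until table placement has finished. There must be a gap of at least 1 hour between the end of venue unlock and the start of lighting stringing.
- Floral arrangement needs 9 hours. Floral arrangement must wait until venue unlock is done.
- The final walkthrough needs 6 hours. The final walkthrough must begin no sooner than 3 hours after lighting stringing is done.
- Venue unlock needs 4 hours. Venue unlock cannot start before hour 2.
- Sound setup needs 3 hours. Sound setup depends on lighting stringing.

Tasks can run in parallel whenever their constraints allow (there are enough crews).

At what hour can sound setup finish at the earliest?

18

After its own release at hour 2, venue unlock can start at hour 2 and finishes at hour 6.
After venue unlock (finishes hour 6, plus 1-hour gap → hour 7), table placement can start at hour 7 and finishes at hour 14.
For lighting stringing: table placement (finishes hour 14); venue unlock (finishes hour 6, plus 1-hour gap → hour 7). Taking the maximum gives a start of hour 14, and it finishes at 14 + 1 = hour 15.
Sound setup cannot begin until lighting stringing (finishes hour 15). It runs from hour 15 to 15 + 3 = hour 18.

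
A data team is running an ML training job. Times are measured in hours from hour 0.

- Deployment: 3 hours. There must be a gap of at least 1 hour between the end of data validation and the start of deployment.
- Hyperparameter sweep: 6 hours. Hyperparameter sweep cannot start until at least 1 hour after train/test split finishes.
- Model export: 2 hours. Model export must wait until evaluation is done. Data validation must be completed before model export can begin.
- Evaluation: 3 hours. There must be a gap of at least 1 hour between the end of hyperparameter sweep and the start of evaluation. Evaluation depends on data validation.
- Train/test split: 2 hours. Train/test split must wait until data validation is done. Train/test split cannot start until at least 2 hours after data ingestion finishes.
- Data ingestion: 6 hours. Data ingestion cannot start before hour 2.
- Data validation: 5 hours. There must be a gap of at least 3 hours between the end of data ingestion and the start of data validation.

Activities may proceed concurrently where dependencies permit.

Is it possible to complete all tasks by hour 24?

No

After its own release at hour 2, data ingestion can start at hour 2 and finishes at hour 8.
Data validation waits on data ingestion (finishes hour 8, plus 3-hour gap → hour 11), so it starts at hour 11 and finishes at 11 + 5 = hour 16.
Deployment cannot begin until data validation (finishes hour 16, plus 1-hour gap → hour 17). It runs from hour 17 to 17 + 3 = hour 20.
Train/test split needs all of data validation (finishes hour 16); data ingestion (finishes hour 8, plus 2-hour gap → hour 10). That puts its earliest start at hour 16; it finishes at 16 + 2 = hour 18.
Hyperparameter sweep waits on train/test split (finishes hour 18, plus 1-hour gap → hour 19), so it starts at hour 19 and finishes at 19 + 6 = hour 25.
Evaluation has to wait for hyperparameter sweep (finishes hour 25, plus 1-hour gap → hour 26); data validation (finishes hour 16). The latest of these is hour 26, so evaluation runs hour 26 to 26 + 3 = hour 29.
For model export: evaluation (finishes hour 29); data validation (finishes hour 16). Taking the maximum gives a start of hour 29, and it finishes at 29 + 2 = hour 31.
The earliest everything can be done is hour 31, which is after the deadline of 24, so it is not possible.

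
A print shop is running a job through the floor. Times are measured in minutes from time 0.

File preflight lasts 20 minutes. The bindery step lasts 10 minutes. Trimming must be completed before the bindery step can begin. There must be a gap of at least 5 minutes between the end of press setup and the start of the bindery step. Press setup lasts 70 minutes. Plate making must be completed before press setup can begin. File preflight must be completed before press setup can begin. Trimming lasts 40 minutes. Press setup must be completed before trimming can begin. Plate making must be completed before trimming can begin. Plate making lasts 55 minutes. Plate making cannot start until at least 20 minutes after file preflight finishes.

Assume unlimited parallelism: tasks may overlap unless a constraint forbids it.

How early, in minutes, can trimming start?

165

File preflight has no prerequisites, so it starts at minute 0 and finishes at minute 20.
Plate making cannot begin until file preflight (finishes minute 20, plus 20-minute gap → minute 40). It runs from minute 40 to 40 + 55 = minute 95.
Press setup needs all of plate making (finishes minute 95); file preflight (finishes minute 20). That puts its earliest start at minute 95; it finishes at 95 + 70 = minute 165.
Trimming waits on press setup (finishes minute 165); plate making (finishes minute 95). The latest of these is minute 165, which is the earliest trimming can start.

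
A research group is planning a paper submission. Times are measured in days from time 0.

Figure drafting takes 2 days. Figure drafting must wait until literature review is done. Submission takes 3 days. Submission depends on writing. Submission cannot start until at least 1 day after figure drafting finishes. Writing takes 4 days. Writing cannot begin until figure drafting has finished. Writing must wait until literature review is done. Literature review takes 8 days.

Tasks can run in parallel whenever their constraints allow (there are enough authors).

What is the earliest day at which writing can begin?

Nothing blocks literature review, so it runs from day 0 to day 8.
After literature review (finishes day 8), figure drafting can start at day 8 and finishes at day 10.
Writing waits on figure drafting (finishes day 10); literature review (finishes day 8). The latest of these is day 10, which is the earliest writing can start.

10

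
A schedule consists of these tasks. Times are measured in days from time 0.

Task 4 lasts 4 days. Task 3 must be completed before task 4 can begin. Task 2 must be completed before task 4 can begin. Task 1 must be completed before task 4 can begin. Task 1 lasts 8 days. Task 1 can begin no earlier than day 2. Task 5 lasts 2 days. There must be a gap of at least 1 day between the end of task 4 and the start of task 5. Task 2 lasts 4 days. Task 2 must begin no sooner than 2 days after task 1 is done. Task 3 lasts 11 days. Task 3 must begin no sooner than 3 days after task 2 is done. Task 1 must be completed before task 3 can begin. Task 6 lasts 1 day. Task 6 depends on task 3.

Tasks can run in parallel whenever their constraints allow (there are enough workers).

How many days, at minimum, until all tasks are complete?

37

Task 1 waits on its own release at day 2, so it starts at day 2 and finishes at 2 + 8 = day 10.
After task 1 (finishes day 10, plus 2-day gap → day 12), task 2 can start at day 12 and finishes at day 16.
Task 3 has to wait for task 2 (finishes day 16, plus 3-day gap → day 19); task 1 (finishes day 10). The latest of these is day 19, so task 3 runs day 19 to 19 + 11 = day 30.
After task 3 (finishes day 30), task 6 can start at day 30 and finishes at day 31.
Task 4 cannot start until task 3 (finishes day 30); task 2 (finishes day 16); task 1 (finishes day 10). The controlling bound is day 30, so task 4 finishes at 30 + 4 = day 34.
After task 4 (finishes day 34, plus 1-day gap → day 35), task 5 can start at day 35 and finishes at day 37.
All tasks are finished once the last one completes. Finish times: Task 1 at 10, Task 2 at 16, Task 3 at 30, Task 4 at 34, Task 5 at 37, Task 6 at 31. The latest is day 37.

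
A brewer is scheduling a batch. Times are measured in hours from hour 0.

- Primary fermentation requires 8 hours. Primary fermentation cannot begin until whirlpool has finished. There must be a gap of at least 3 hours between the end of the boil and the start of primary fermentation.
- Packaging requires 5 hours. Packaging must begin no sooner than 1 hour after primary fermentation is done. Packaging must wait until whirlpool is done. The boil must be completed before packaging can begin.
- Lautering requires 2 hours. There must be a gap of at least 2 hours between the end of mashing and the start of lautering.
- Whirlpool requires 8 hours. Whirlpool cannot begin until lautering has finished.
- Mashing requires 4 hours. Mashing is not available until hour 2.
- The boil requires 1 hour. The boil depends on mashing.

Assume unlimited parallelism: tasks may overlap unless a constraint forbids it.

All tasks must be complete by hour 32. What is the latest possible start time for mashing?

Nothing follows packaging; the deadline of hour 32 is its only limit. It must start by 32 − 5 = hour 27.
Primary fermentation feeds into packaging (must start by hour 27, minus 1-hour gap → hour 26); so primary fermentation must finish by hour 26 and therefore start by hour 18.
Whirlpool feeds primary fermentation (must start by hour 18); packaging (must start by hour 27). Taking the minimum, whirlpool must finish by hour 18 and start by 18 − 8 = hour 10.
Lautering feeds into whirlpool (must start by hour 10); so lautering must finish by hour 10 and therefore start by hour 8.
The boil feeds primary fermentation (must start by hour 18, minus 3-hour gap → hour 15); packaging (must start by hour 27). Taking the minimum, the boil must finish by hour 15 and start by 15 − 1 = hour 14.
Mashing must finish in time for lautering (must start by hour 8, minus 2-hour gap → hour 6); the boil (must start by hour 14). The tightest is hour 6, so mashing must start by 6 − 4 = hour 2.

2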